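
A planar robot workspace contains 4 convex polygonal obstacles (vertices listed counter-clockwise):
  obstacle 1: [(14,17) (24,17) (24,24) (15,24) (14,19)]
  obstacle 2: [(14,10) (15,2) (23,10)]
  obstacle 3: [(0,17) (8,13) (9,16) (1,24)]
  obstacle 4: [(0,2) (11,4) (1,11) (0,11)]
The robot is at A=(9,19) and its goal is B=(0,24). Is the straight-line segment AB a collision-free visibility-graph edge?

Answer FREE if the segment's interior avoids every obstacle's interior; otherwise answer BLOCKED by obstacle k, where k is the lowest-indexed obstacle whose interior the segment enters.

BLOCKED by obstacle 3

Obstacle 1 [(14,17) (24,17) (24,24) (15,24) (14,19)]:
  edge (14,17)–(24,17): clear
  edge (24,17)–(24,24): clear
  edge (24,24)–(15,24): clear
  edge (15,24)–(14,19): clear
  edge (14,19)–(14,17): clear
  midpoint (9/2,43/2) outside
  → clear
Obstacle 2 [(14,10) (15,2) (23,10)]:
  edge (14,10)–(15,2): clear
  edge (15,2)–(23,10): clear
  edge (23,10)–(14,10): clear
  midpoint (9/2,43/2) outside
  → clear
Obstacle 3 [(0,17) (8,13) (9,16) (1,24)]:
  edge (0,17)–(8,13): clear
  edge (8,13)–(9,16): clear
  edge (9,16)–(1,24): crosses AB
  edge (1,24)–(0,17): crosses AB
  → BLOCKED
Obstacle 4 [(0,2) (11,4) (1,11) (0,11)]:
  edge (0,2)–(11,4): clear
  edge (11,4)–(1,11): clear
  edge (1,11)–(0,11): clear
  edge (0,11)–(0,2): clear
  midpoint (9/2,43/2) outside
  → clear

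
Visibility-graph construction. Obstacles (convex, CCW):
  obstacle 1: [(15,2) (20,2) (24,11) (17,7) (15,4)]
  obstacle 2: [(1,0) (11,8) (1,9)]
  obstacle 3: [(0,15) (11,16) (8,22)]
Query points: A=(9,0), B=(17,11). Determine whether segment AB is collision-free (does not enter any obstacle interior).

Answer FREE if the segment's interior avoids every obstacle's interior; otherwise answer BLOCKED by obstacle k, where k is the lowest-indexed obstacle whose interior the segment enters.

FREE

Obstacle 1 [(15,2) (20,2) (24,11) (17,7) (15,4)]:
  edge (15,2)–(20,2): clear
  edge (20,2)–(24,11): clear
  edge (24,11)–(17,7): clear
  edge (17,7)–(15,4): clear
  edge (15,4)–(15,2): clear
  midpoint (13,11/2) outside
  → clear
Obstacle 2 [(1,0) (11,8) (1,9)]:
  edge (1,0)–(11,8): clear
  edge (11,8)–(1,9): clear
  edge (1,9)–(1,0): clear
  midpoint (13,11/2) outside
  → clear
Obstacle 3 [(0,15) (11,16) (8,22)]:
  edge (0,15)–(11,16): clear
  edge (11,16)–(8,22): clear
  edge (8,22)–(0,15): clear
  midpoint (13,11/2) outside
  → clear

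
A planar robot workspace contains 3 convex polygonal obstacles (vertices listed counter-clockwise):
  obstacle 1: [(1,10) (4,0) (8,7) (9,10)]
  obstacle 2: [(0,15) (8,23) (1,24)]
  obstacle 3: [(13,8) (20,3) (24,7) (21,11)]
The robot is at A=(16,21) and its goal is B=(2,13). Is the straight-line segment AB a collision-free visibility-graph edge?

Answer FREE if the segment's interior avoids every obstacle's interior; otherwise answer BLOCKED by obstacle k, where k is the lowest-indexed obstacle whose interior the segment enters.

FREE

Obstacle 1 [(1,10) (4,0) (8,7) (9,10)]:
  edge (1,10)–(4,0): clear
  edge (4,0)–(8,7): clear
  edge (8,7)–(9,10): clear
  edge (9,10)–(1,10): clear
  midpoint (9,17) outside
  → clear
Obstacle 2 [(0,15) (8,23) (1,24)]:
  edge (0,15)–(8,23): clear
  edge (8,23)–(1,24): clear
  edge (1,24)–(0,15): clear
  midpoint (9,17) outside
  → clear
Obstacle 3 [(13,8) (20,3) (24,7) (21,11)]:
  edge (13,8)–(20,3): clear
  edge (20,3)–(24,7): clear
  edge (24,7)–(21,11): clear
  edge (21,11)–(13,8): clear
  midpoint (9,17) outside
  → clear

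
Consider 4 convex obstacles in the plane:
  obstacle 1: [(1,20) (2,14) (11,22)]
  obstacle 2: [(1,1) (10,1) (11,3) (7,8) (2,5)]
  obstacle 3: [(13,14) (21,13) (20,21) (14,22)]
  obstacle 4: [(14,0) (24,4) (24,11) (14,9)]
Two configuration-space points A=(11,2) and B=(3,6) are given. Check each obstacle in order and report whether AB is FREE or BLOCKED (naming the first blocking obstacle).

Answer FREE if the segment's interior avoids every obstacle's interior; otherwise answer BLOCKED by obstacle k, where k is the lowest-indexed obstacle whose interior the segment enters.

BLOCKED by obstacle 2

Obstacle 1 [(1,20) (2,14) (11,22)]:
  edge (1,20)–(2,14): clear
  edge (2,14)–(11,22): clear
  edge (11,22)–(1,20): clear
  midpoint (7,4) outside
  → clear
Obstacle 2 [(1,1) (10,1) (11,3) (7,8) (2,5)]:
  edge (1,1)–(10,1): clear
  edge (10,1)–(11,3): crosses AB
  edge (11,3)–(7,8): clear
  edge (7,8)–(2,5): crosses AB
  edge (2,5)–(1,1): clear
  → BLOCKED
Obstacle 3 [(13,14) (21,13) (20,21) (14,22)]:
  edge (13,14)–(21,13): clear
  edge (21,13)–(20,21): clear
  edge (20,21)–(14,22): clear
  edge (14,22)–(13,14): clear
  midpoint (7,4) outside
  → clear
Obstacle 4 [(14,0) (24,4) (24,11) (14,9)]:
  edge (14,0)–(24,4): clear
  edge (24,4)–(24,11): clear
  edge (24,11)–(14,9): clear
  edge (14,9)–(14,0): clear
  midpoint (7,4) outside
  → clear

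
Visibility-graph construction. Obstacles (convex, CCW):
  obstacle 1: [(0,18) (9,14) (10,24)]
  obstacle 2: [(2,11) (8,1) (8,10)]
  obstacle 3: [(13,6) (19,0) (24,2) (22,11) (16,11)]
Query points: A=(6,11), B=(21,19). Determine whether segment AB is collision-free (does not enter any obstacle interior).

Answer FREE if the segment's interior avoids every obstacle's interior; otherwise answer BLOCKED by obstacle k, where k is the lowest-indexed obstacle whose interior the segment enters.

FREE

Obstacle 1 [(0,18) (9,14) (10,24)]:
  edge (0,18)–(9,14): clear
  edge (9,14)–(10,24): clear
  edge (10,24)–(0,18): clear
  midpoint (27/2,15) outside
  → clear
Obstacle 2 [(2,11) (8,1) (8,10)]:
  edge (2,11)–(8,1): clear
  edge (8,1)–(8,10): clear
  edge (8,10)–(2,11): clear
  midpoint (27/2,15) outside
  → clear
Obstacle 3 [(13,6) (19,0) (24,2) (22,11) (16,11)]:
  edge (13,6)–(19,0): clear
  edge (19,0)–(24,2): clear
  edge (24,2)–(22,11): clear
  edge (22,11)–(16,11): clear
  edge (16,11)–(13,6): clear
  midpoint (27/2,15) outside
  → clear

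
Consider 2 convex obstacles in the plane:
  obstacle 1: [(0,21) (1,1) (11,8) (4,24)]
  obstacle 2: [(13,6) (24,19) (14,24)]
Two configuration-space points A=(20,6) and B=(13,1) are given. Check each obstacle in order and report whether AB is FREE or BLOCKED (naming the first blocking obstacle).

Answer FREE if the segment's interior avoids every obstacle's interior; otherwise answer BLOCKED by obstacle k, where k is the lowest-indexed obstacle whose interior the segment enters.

FREE

Obstacle 1 [(0,21) (1,1) (11,8) (4,24)]:
  edge (0,21)–(1,1): clear
  edge (1,1)–(11,8): clear
  edge (11,8)–(4,24): clear
  edge (4,24)–(0,21): clear
  midpoint (33/2,7/2) outside
  → clear
Obstacle 2 [(13,6) (24,19) (14,24)]:
  edge (13,6)–(24,19): clear
  edge (24,19)–(14,24): clear
  edge (14,24)–(13,6): clear
  midpoint (33/2,7/2) outside
  → clear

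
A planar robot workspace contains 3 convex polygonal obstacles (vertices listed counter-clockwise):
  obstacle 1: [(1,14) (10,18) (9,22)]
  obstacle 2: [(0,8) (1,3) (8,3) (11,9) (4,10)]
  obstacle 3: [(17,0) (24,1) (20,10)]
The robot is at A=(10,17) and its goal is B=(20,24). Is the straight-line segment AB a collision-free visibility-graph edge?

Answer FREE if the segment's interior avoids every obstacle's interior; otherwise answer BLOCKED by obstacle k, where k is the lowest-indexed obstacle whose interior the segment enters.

Obstacle 1 [(1,14) (10,18) (9,22)]:
  edge (1,14)–(10,18): clear
  edge (10,18)–(9,22): clear
  edge (9,22)–(1,14): clear
  midpoint (15,41/2) outside
  → clear
Obstacle 2 [(0,8) (1,3) (8,3) (11,9) (4,10)]:
  edge (0,8)–(1,3): clear
  edge (1,3)–(8,3): clear
  edge (8,3)–(11,9): clear
  edge (11,9)–(4,10): clear
  edge (4,10)–(0,8): clear
  midpoint (15,41/2) outside
  → clear
Obstacle 3 [(17,0) (24,1) (20,10)]:
  edge (17,0)–(24,1): clear
  edge (24,1)–(20,10): clear
  edge (20,10)–(17,0): clear
  midpoint (15,41/2) outside
  → clear

FREE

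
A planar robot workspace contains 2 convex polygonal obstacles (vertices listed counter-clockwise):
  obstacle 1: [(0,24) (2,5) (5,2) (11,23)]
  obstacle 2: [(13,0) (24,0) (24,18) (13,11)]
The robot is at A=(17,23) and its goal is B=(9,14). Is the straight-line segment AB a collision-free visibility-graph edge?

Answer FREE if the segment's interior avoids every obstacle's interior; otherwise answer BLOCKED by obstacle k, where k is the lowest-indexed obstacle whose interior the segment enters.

Obstacle 1 [(0,24) (2,5) (5,2) (11,23)]:
  edge (0,24)–(2,5): clear
  edge (2,5)–(5,2): clear
  edge (5,2)–(11,23): clear
  edge (11,23)–(0,24): clear
  midpoint (13,37/2) outside
  → clear
Obstacle 2 [(13,0) (24,0) (24,18) (13,11)]:
  edge (13,0)–(24,0): clear
  edge (24,0)–(24,18): clear
  edge (24,18)–(13,11): clear
  edge (13,11)–(13,0): clear
  midpoint (13,37/2) outside
  → clear

FREE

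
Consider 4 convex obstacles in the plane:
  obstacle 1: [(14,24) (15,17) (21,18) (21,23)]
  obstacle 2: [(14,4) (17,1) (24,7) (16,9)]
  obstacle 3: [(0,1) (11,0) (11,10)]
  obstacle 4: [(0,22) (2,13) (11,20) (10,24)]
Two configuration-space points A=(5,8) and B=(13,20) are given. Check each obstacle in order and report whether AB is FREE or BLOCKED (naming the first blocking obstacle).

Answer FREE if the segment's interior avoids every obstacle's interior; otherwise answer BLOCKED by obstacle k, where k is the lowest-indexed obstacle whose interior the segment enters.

Obstacle 1 [(14,24) (15,17) (21,18) (21,23)]:
  edge (14,24)–(15,17): clear
  edge (15,17)–(21,18): clear
  edge (21,18)–(21,23): clear
  edge (21,23)–(14,24): clear
  midpoint (9,14) outside
  → clear
Obstacle 2 [(14,4) (17,1) (24,7) (16,9)]:
  edge (14,4)–(17,1): clear
  edge (17,1)–(24,7): clear
  edge (24,7)–(16,9): clear
  edge (16,9)–(14,4): clear
  midpoint (9,14) outside
  → clear
Obstacle 3 [(0,1) (11,0) (11,10)]:
  edge (0,1)–(11,0): clear
  edge (11,0)–(11,10): clear
  edge (11,10)–(0,1): clear
  midpoint (9,14) outside
  → clear
Obstacle 4 [(0,22) (2,13) (11,20) (10,24)]:
  edge (0,22)–(2,13): clear
  edge (2,13)–(11,20): clear
  edge (11,20)–(10,24): clear
  edge (10,24)–(0,22): clear
  midpoint (9,14) outside
  → clear

FREE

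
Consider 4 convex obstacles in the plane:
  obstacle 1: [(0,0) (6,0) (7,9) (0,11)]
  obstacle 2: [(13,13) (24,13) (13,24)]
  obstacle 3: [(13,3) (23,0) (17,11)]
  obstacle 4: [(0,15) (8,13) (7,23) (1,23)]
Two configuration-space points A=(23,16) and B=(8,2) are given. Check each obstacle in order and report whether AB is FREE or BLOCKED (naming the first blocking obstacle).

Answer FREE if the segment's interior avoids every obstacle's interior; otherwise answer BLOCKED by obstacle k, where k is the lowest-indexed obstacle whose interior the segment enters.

BLOCKED by obstacle 2

Obstacle 1 [(0,0) (6,0) (7,9) (0,11)]:
  edge (0,0)–(6,0): clear
  edge (6,0)–(7,9): clear
  edge (7,9)–(0,11): clear
  edge (0,11)–(0,0): clear
  midpoint (31/2,9) outside
  → clear
Obstacle 2 [(13,13) (24,13) (13,24)]:
  edge (13,13)–(24,13): crosses AB
  edge (24,13)–(13,24): crosses AB
  edge (13,24)–(13,13): clear
  → BLOCKED
Obstacle 3 [(13,3) (23,0) (17,11)]:
  edge (13,3)–(23,0): clear
  edge (23,0)–(17,11): crosses AB
  edge (17,11)–(13,3): crosses AB
  → BLOCKED
Obstacle 4 [(0,15) (8,13) (7,23) (1,23)]:
  edge (0,15)–(8,13): clear
  edge (8,13)–(7,23): clear
  edge (7,23)–(1,23): clear
  edge (1,23)–(0,15): clear
  midpoint (31/2,9) outside
  → clear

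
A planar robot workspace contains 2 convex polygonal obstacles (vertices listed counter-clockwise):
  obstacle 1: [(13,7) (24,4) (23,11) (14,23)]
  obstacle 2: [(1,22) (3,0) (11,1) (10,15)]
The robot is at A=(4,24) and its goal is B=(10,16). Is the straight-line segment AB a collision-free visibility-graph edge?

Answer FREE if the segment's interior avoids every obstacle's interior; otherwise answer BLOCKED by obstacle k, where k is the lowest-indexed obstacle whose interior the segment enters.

FREE

Obstacle 1 [(13,7) (24,4) (23,11) (14,23)]:
  edge (13,7)–(24,4): clear
  edge (24,4)–(23,11): clear
  edge (23,11)–(14,23): clear
  edge (14,23)–(13,7): clear
  midpoint (7,20) outside
  → clear
Obstacle 2 [(1,22) (3,0) (11,1) (10,15)]:
  edge (1,22)–(3,0): clear
  edge (3,0)–(11,1): clear
  edge (11,1)–(10,15): clear
  edge (10,15)–(1,22): clear
  midpoint (7,20) outside
  → clear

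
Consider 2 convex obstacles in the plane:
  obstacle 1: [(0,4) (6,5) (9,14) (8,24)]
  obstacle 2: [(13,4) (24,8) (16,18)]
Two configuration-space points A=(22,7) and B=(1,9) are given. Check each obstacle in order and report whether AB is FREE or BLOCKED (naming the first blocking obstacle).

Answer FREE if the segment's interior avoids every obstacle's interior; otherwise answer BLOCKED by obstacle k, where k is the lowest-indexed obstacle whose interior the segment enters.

Obstacle 1 [(0,4) (6,5) (9,14) (8,24)]:
  edge (0,4)–(6,5): clear
  edge (6,5)–(9,14): crosses AB
  edge (9,14)–(8,24): clear
  edge (8,24)–(0,4): crosses AB
  → BLOCKED
Obstacle 2 [(13,4) (24,8) (16,18)]:
  edge (13,4)–(24,8): crosses AB
  edge (24,8)–(16,18): clear
  edge (16,18)–(13,4): crosses AB
  → BLOCKED

BLOCKED by obstacle 1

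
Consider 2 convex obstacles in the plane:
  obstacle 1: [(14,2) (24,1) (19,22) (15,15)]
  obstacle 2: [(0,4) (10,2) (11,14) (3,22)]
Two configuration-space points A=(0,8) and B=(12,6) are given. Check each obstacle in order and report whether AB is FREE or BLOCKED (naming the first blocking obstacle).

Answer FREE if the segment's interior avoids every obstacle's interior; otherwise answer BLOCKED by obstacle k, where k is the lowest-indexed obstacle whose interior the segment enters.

Obstacle 1 [(14,2) (24,1) (19,22) (15,15)]:
  edge (14,2)–(24,1): clear
  edge (24,1)–(19,22): clear
  edge (19,22)–(15,15): clear
  edge (15,15)–(14,2): clear
  midpoint (6,7) outside
  → clear
Obstacle 2 [(0,4) (10,2) (11,14) (3,22)]:
  edge (0,4)–(10,2): clear
  edge (10,2)–(11,14): crosses AB
  edge (11,14)–(3,22): clear
  edge (3,22)–(0,4): crosses AB
  → BLOCKED

BLOCKED by obstacle 2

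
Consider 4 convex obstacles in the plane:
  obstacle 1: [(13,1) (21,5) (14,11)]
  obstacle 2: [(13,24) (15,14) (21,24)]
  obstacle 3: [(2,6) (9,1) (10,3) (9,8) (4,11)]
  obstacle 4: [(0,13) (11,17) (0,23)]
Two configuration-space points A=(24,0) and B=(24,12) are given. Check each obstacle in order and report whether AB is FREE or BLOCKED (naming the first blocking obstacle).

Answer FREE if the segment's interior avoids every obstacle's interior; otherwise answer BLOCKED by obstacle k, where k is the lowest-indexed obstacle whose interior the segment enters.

Obstacle 1 [(13,1) (21,5) (14,11)]:
  edge (13,1)–(21,5): clear
  edge (21,5)–(14,11): clear
  edge (14,11)–(13,1): clear
  midpoint (24,6) outside
  → clear
Obstacle 2 [(13,24) (15,14) (21,24)]:
  edge (13,24)–(15,14): clear
  edge (15,14)–(21,24): clear
  edge (21,24)–(13,24): clear
  midpoint (24,6) outside
  → clear
Obstacle 3 [(2,6) (9,1) (10,3) (9,8) (4,11)]:
  edge (2,6)–(9,1): clear
  edge (9,1)–(10,3): clear
  edge (10,3)–(9,8): clear
  edge (9,8)–(4,11): clear
  edge (4,11)–(2,6): clear
  midpoint (24,6) outside
  → clear
Obstacle 4 [(0,13) (11,17) (0,23)]:
  edge (0,13)–(11,17): clear
  edge (11,17)–(0,23): clear
  edge (0,23)–(0,13): clear
  midpoint (24,6) outside
  → clear

FREE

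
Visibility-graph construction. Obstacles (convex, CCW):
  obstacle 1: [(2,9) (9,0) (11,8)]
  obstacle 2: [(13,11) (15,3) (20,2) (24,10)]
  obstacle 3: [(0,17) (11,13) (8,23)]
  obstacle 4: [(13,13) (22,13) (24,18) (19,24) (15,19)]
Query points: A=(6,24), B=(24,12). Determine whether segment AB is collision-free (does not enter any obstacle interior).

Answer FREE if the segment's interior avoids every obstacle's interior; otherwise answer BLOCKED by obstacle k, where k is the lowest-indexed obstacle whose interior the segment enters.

BLOCKED by obstacle 3

Obstacle 1 [(2,9) (9,0) (11,8)]:
  edge (2,9)–(9,0): clear
  edge (9,0)–(11,8): clear
  edge (11,8)–(2,9): clear
  midpoint (15,18) outside
  → clear
Obstacle 2 [(13,11) (15,3) (20,2) (24,10)]:
  edge (13,11)–(15,3): clear
  edge (15,3)–(20,2): clear
  edge (20,2)–(24,10): clear
  edge (24,10)–(13,11): clear
  midpoint (15,18) outside
  → clear
Obstacle 3 [(0,17) (11,13) (8,23)]:
  edge (0,17)–(11,13): clear
  edge (11,13)–(8,23): crosses AB
  edge (8,23)–(0,17): crosses AB
  → BLOCKED
Obstacle 4 [(13,13) (22,13) (24,18) (19,24) (15,19)]:
  edge (13,13)–(22,13): clear
  edge (22,13)–(24,18): crosses AB
  edge (24,18)–(19,24): clear
  edge (19,24)–(15,19): clear
  edge (15,19)–(13,13): crosses AB
  → BLOCKED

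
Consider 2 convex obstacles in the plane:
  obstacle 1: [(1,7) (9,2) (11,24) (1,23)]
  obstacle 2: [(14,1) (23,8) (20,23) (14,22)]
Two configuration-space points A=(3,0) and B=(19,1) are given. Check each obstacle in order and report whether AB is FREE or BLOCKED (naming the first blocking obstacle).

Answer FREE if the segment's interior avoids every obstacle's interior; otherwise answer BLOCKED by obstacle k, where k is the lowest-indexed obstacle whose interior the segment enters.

Obstacle 1 [(1,7) (9,2) (11,24) (1,23)]:
  edge (1,7)–(9,2): clear
  edge (9,2)–(11,24): clear
  edge (11,24)–(1,23): clear
  edge (1,23)–(1,7): clear
  midpoint (11,1/2) outside
  → clear
Obstacle 2 [(14,1) (23,8) (20,23) (14,22)]:
  edge (14,1)–(23,8): clear
  edge (23,8)–(20,23): clear
  edge (20,23)–(14,22): clear
  edge (14,22)–(14,1): clear
  midpoint (11,1/2) outside
  → clear

FREE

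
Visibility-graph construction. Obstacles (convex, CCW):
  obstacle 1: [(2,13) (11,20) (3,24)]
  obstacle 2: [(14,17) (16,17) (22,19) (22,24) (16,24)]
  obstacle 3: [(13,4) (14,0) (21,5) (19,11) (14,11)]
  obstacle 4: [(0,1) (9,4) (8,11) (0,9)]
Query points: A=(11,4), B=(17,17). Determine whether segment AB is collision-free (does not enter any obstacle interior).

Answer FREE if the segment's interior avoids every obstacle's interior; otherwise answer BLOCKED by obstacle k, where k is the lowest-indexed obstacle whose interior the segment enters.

BLOCKED by obstacle 3

Obstacle 1 [(2,13) (11,20) (3,24)]:
  edge (2,13)–(11,20): clear
  edge (11,20)–(3,24): clear
  edge (3,24)–(2,13): clear
  midpoint (14,21/2) outside
  → clear
Obstacle 2 [(14,17) (16,17) (22,19) (22,24) (16,24)]:
  edge (14,17)–(16,17): clear
  edge (16,17)–(22,19): clear
  edge (22,19)–(22,24): clear
  edge (22,24)–(16,24): clear
  edge (16,24)–(14,17): clear
  midpoint (14,21/2) outside
  → clear
Obstacle 3 [(13,4) (14,0) (21,5) (19,11) (14,11)]:
  edge (13,4)–(14,0): clear
  edge (14,0)–(21,5): clear
  edge (21,5)–(19,11): clear
  edge (19,11)–(14,11): crosses AB
  edge (14,11)–(13,4): crosses AB
  → BLOCKED
Obstacle 4 [(0,1) (9,4) (8,11) (0,9)]:
  edge (0,1)–(9,4): clear
  edge (9,4)–(8,11): clear
  edge (8,11)–(0,9): clear
  edge (0,9)–(0,1): clear
  midpoint (14,21/2) outside
  → clear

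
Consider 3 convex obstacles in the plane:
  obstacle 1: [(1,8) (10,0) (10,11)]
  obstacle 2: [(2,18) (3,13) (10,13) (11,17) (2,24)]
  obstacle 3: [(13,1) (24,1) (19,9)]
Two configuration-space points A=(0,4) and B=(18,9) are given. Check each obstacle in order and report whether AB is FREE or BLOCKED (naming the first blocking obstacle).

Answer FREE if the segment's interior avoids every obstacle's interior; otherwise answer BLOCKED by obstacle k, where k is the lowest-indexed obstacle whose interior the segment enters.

Obstacle 1 [(1,8) (10,0) (10,11)]:
  edge (1,8)–(10,0): crosses AB
  edge (10,0)–(10,11): crosses AB
  edge (10,11)–(1,8): clear
  → BLOCKED
Obstacle 2 [(2,18) (3,13) (10,13) (11,17) (2,24)]:
  edge (2,18)–(3,13): clear
  edge (3,13)–(10,13): clear
  edge (10,13)–(11,17): clear
  edge (11,17)–(2,24): clear
  edge (2,24)–(2,18): clear
  midpoint (9,13/2) outside
  → clear
Obstacle 3 [(13,1) (24,1) (19,9)]:
  edge (13,1)–(24,1): clear
  edge (24,1)–(19,9): clear
  edge (19,9)–(13,1): clear
  midpoint (9,13/2) outside
  → clear

BLOCKED by obstacle 1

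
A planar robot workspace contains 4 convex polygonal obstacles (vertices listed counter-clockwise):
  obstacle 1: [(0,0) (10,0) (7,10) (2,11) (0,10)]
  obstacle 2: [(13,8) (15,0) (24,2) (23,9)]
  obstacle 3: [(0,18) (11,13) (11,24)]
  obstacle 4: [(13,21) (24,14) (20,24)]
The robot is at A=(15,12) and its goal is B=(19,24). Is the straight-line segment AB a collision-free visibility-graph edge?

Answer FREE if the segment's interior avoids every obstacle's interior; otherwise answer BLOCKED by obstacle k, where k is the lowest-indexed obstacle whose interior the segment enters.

Obstacle 1 [(0,0) (10,0) (7,10) (2,11) (0,10)]:
  edge (0,0)–(10,0): clear
  edge (10,0)–(7,10): clear
  edge (7,10)–(2,11): clear
  edge (2,11)–(0,10): clear
  edge (0,10)–(0,0): clear
  midpoint (17,18) outside
  → clear
Obstacle 2 [(13,8) (15,0) (24,2) (23,9)]:
  edge (13,8)–(15,0): clear
  edge (15,0)–(24,2): clear
  edge (24,2)–(23,9): clear
  edge (23,9)–(13,8): clear
  midpoint (17,18) outside
  → clear
Obstacle 3 [(0,18) (11,13) (11,24)]:
  edge (0,18)–(11,13): clear
  edge (11,13)–(11,24): clear
  edge (11,24)–(0,18): clear
  midpoint (17,18) outside
  → clear
Obstacle 4 [(13,21) (24,14) (20,24)]:
  edge (13,21)–(24,14): crosses AB
  edge (24,14)–(20,24): clear
  edge (20,24)–(13,21): crosses AB
  → BLOCKED

BLOCKED by obstacle 4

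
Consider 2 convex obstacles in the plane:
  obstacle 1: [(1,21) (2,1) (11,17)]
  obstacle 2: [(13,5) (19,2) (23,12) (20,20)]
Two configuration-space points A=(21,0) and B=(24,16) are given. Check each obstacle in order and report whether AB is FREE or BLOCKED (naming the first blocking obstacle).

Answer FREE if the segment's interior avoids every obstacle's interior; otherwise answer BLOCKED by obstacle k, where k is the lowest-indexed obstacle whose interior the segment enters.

FREE

Obstacle 1 [(1,21) (2,1) (11,17)]:
  edge (1,21)–(2,1): clear
  edge (2,1)–(11,17): clear
  edge (11,17)–(1,21): clear
  midpoint (45/2,8) outside
  → clear
Obstacle 2 [(13,5) (19,2) (23,12) (20,20)]:
  edge (13,5)–(19,2): clear
  edge (19,2)–(23,12): clear
  edge (23,12)–(20,20): clear
  edge (20,20)–(13,5): clear
  midpoint (45/2,8) outside
  → clear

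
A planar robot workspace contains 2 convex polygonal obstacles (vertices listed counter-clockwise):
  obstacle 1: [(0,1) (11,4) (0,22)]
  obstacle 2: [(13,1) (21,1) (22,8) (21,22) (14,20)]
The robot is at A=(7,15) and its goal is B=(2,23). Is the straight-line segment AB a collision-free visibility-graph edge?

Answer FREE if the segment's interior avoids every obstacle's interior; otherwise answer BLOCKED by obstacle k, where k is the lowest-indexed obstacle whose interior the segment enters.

FREE

Obstacle 1 [(0,1) (11,4) (0,22)]:
  edge (0,1)–(11,4): clear
  edge (11,4)–(0,22): clear
  edge (0,22)–(0,1): clear
  midpoint (9/2,19) outside
  → clear
Obstacle 2 [(13,1) (21,1) (22,8) (21,22) (14,20)]:
  edge (13,1)–(21,1): clear
  edge (21,1)–(22,8): clear
  edge (22,8)–(21,22): clear
  edge (21,22)–(14,20): clear
  edge (14,20)–(13,1): clear
  midpoint (9/2,19) outside
  → clear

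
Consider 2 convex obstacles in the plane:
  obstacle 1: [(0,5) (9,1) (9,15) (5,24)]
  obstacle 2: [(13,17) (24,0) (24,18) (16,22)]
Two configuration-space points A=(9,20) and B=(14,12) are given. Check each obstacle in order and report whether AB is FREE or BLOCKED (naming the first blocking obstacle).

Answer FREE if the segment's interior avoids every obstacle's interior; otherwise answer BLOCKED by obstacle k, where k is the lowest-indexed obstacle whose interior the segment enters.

Obstacle 1 [(0,5) (9,1) (9,15) (5,24)]:
  edge (0,5)–(9,1): clear
  edge (9,1)–(9,15): clear
  edge (9,15)–(5,24): clear
  edge (5,24)–(0,5): clear
  midpoint (23/2,16) outside
  → clear
Obstacle 2 [(13,17) (24,0) (24,18) (16,22)]:
  edge (13,17)–(24,0): clear
  edge (24,0)–(24,18): clear
  edge (24,18)–(16,22): clear
  edge (16,22)–(13,17): clear
  midpoint (23/2,16) outside
  → clear

FREE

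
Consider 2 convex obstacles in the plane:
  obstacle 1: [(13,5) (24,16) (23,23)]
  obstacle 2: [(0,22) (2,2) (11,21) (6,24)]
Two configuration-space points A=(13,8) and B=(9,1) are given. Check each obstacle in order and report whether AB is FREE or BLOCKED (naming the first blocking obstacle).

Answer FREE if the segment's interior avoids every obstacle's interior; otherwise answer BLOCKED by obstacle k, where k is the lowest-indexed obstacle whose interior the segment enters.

Obstacle 1 [(13,5) (24,16) (23,23)]:
  edge (13,5)–(24,16): clear
  edge (24,16)–(23,23): clear
  edge (23,23)–(13,5): clear
  midpoint (11,9/2) outside
  → clear
Obstacle 2 [(0,22) (2,2) (11,21) (6,24)]:
  edge (0,22)–(2,2): clear
  edge (2,2)–(11,21): clear
  edge (11,21)–(6,24): clear
  edge (6,24)–(0,22): clear
  midpoint (11,9/2) outside
  → clear

FREE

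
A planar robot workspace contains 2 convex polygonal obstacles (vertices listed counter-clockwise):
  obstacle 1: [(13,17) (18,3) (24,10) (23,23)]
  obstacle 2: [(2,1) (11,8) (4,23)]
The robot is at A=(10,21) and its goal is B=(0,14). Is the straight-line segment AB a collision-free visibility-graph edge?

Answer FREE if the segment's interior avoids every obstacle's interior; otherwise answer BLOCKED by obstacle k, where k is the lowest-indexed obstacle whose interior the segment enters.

Obstacle 1 [(13,17) (18,3) (24,10) (23,23)]:
  edge (13,17)–(18,3): clear
  edge (18,3)–(24,10): clear
  edge (24,10)–(23,23): clear
  edge (23,23)–(13,17): clear
  midpoint (5,35/2) outside
  → clear
Obstacle 2 [(2,1) (11,8) (4,23)]:
  edge (2,1)–(11,8): clear
  edge (11,8)–(4,23): crosses AB
  edge (4,23)–(2,1): crosses AB
  → BLOCKED

BLOCKED by obstacle 2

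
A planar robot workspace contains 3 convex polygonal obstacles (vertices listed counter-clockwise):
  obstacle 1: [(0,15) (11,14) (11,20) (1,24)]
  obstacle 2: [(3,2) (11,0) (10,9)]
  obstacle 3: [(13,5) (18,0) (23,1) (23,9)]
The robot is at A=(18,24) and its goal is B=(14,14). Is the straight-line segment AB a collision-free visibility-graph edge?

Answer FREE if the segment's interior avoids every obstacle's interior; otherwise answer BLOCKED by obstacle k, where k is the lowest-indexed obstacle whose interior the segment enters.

Obstacle 1 [(0,15) (11,14) (11,20) (1,24)]:
  edge (0,15)–(11,14): clear
  edge (11,14)–(11,20): clear
  edge (11,20)–(1,24): clear
  edge (1,24)–(0,15): clear
  midpoint (16,19) outside
  → clear
Obstacle 2 [(3,2) (11,0) (10,9)]:
  edge (3,2)–(11,0): clear
  edge (11,0)–(10,9): clear
  edge (10,9)–(3,2): clear
  midpoint (16,19) outside
  → clear
Obstacle 3 [(13,5) (18,0) (23,1) (23,9)]:
  edge (13,5)–(18,0): clear
  edge (18,0)–(23,1): clear
  edge (23,1)–(23,9): clear
  edge (23,9)–(13,5): clear
  midpoint (16,19) outside
  → clear

FREE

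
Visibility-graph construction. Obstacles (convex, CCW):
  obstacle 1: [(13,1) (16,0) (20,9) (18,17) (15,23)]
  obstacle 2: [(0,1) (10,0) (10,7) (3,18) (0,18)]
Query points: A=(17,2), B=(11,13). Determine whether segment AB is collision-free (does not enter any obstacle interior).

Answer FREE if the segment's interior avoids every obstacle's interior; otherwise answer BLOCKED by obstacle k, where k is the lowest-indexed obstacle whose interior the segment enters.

BLOCKED by obstacle 1

Obstacle 1 [(13,1) (16,0) (20,9) (18,17) (15,23)]:
  edge (13,1)–(16,0): clear
  edge (16,0)–(20,9): crosses AB
  edge (20,9)–(18,17): clear
  edge (18,17)–(15,23): clear
  edge (15,23)–(13,1): crosses AB
  → BLOCKED
Obstacle 2 [(0,1) (10,0) (10,7) (3,18) (0,18)]:
  edge (0,1)–(10,0): clear
  edge (10,0)–(10,7): clear
  edge (10,7)–(3,18): clear
  edge (3,18)–(0,18): clear
  edge (0,18)–(0,1): clear
  midpoint (14,15/2) outside
  → clear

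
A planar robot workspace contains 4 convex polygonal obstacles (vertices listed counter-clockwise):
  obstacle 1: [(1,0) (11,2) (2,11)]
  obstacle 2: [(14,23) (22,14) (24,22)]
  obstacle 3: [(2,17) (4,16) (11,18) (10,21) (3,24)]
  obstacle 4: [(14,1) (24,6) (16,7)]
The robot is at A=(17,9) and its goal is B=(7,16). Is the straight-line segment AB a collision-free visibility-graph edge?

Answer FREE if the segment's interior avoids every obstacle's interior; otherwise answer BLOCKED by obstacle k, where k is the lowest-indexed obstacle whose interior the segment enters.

Obstacle 1 [(1,0) (11,2) (2,11)]:
  edge (1,0)–(11,2): clear
  edge (11,2)–(2,11): clear
  edge (2,11)–(1,0): clear
  midpoint (12,25/2) outside
  → clear
Obstacle 2 [(14,23) (22,14) (24,22)]:
  edge (14,23)–(22,14): clear
  edge (22,14)–(24,22): clear
  edge (24,22)–(14,23): clear
  midpoint (12,25/2) outside
  → clear
Obstacle 3 [(2,17) (4,16) (11,18) (10,21) (3,24)]:
  edge (2,17)–(4,16): clear
  edge (4,16)–(11,18): clear
  edge (11,18)–(10,21): clear
  edge (10,21)–(3,24): clear
  edge (3,24)–(2,17): clear
  midpoint (12,25/2) outside
  → clear
Obstacle 4 [(14,1) (24,6) (16,7)]:
  edge (14,1)–(24,6): clear
  edge (24,6)–(16,7): clear
  edge (16,7)–(14,1): clear
  midpoint (12,25/2) outside
  → clear

FREE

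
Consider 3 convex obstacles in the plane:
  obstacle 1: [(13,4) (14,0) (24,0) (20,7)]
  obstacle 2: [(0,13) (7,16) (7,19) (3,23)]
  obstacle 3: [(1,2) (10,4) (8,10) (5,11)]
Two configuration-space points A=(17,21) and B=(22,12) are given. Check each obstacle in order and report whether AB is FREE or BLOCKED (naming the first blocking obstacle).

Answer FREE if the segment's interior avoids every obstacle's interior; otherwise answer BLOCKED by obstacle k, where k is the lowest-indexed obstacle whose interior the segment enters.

Obstacle 1 [(13,4) (14,0) (24,0) (20,7)]:
  edge (13,4)–(14,0): clear
  edge (14,0)–(24,0): clear
  edge (24,0)–(20,7): clear
  edge (20,7)–(13,4): clear
  midpoint (39/2,33/2) outside
  → clear
Obstacle 2 [(0,13) (7,16) (7,19) (3,23)]:
  edge (0,13)–(7,16): clear
  edge (7,16)–(7,19): clear
  edge (7,19)–(3,23): clear
  edge (3,23)–(0,13): clear
  midpoint (39/2,33/2) outside
  → clear
Obstacle 3 [(1,2) (10,4) (8,10) (5,11)]:
  edge (1,2)–(10,4): clear
  edge (10,4)–(8,10): clear
  edge (8,10)–(5,11): clear
  edge (5,11)–(1,2): clear
  midpoint (39/2,33/2) outside
  → clear

FREE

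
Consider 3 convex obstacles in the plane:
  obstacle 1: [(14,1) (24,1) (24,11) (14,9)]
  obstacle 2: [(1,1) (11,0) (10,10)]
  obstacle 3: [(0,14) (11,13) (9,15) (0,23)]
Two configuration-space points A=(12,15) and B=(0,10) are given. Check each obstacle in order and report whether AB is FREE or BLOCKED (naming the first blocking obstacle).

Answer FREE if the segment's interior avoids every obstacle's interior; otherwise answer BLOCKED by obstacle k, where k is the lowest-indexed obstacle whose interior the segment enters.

BLOCKED by obstacle 3

Obstacle 1 [(14,1) (24,1) (24,11) (14,9)]:
  edge (14,1)–(24,1): clear
  edge (24,1)–(24,11): clear
  edge (24,11)–(14,9): clear
  edge (14,9)–(14,1): clear
  midpoint (6,25/2) outside
  → clear
Obstacle 2 [(1,1) (11,0) (10,10)]:
  edge (1,1)–(11,0): clear
  edge (11,0)–(10,10): clear
  edge (10,10)–(1,1): clear
  midpoint (6,25/2) outside
  → clear
Obstacle 3 [(0,14) (11,13) (9,15) (0,23)]:
  edge (0,14)–(11,13): crosses AB
  edge (11,13)–(9,15): crosses AB
  edge (9,15)–(0,23): clear
  edge (0,23)–(0,14): clear
  → BLOCKED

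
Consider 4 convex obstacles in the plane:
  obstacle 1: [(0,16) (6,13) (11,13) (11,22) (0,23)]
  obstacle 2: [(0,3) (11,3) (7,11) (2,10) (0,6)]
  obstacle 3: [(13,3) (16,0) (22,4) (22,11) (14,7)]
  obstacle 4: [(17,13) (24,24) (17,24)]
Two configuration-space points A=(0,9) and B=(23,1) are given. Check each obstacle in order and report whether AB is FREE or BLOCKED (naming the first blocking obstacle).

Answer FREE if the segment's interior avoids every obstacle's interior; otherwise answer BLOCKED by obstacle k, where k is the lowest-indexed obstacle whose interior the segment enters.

Obstacle 1 [(0,16) (6,13) (11,13) (11,22) (0,23)]:
  edge (0,16)–(6,13): clear
  edge (6,13)–(11,13): clear
  edge (11,13)–(11,22): clear
  edge (11,22)–(0,23): clear
  edge (0,23)–(0,16): clear
  midpoint (23/2,5) outside
  → clear
Obstacle 2 [(0,3) (11,3) (7,11) (2,10) (0,6)]:
  edge (0,3)–(11,3): clear
  edge (11,3)–(7,11): crosses AB
  edge (7,11)–(2,10): clear
  edge (2,10)–(0,6): crosses AB
  edge (0,6)–(0,3): clear
  → BLOCKED
Obstacle 3 [(13,3) (16,0) (22,4) (22,11) (14,7)]:
  edge (13,3)–(16,0): clear
  edge (16,0)–(22,4): crosses AB
  edge (22,4)–(22,11): clear
  edge (22,11)–(14,7): clear
  edge (14,7)–(13,3): crosses AB
  → BLOCKED
Obstacle 4 [(17,13) (24,24) (17,24)]:
  edge (17,13)–(24,24): clear
  edge (24,24)–(17,24): clear
  edge (17,24)–(17,13): clear
  midpoint (23/2,5) outside
  → clear

BLOCKED by obstacle 2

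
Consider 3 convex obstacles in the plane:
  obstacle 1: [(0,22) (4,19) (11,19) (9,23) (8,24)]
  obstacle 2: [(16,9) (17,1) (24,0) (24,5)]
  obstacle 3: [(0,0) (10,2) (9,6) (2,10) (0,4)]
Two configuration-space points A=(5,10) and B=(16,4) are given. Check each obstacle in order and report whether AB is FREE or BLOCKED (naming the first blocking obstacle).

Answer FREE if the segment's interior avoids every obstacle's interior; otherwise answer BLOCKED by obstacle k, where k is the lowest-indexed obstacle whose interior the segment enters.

Obstacle 1 [(0,22) (4,19) (11,19) (9,23) (8,24)]:
  edge (0,22)–(4,19): clear
  edge (4,19)–(11,19): clear
  edge (11,19)–(9,23): clear
  edge (9,23)–(8,24): clear
  edge (8,24)–(0,22): clear
  midpoint (21/2,7) outside
  → clear
Obstacle 2 [(16,9) (17,1) (24,0) (24,5)]:
  edge (16,9)–(17,1): clear
  edge (17,1)–(24,0): clear
  edge (24,0)–(24,5): clear
  edge (24,5)–(16,9): clear
  midpoint (21/2,7) outside
  → clear
Obstacle 3 [(0,0) (10,2) (9,6) (2,10) (0,4)]:
  edge (0,0)–(10,2): clear
  edge (10,2)–(9,6): clear
  edge (9,6)–(2,10): clear
  edge (2,10)–(0,4): clear
  edge (0,4)–(0,0): clear
  midpoint (21/2,7) outside
  → clear

FREE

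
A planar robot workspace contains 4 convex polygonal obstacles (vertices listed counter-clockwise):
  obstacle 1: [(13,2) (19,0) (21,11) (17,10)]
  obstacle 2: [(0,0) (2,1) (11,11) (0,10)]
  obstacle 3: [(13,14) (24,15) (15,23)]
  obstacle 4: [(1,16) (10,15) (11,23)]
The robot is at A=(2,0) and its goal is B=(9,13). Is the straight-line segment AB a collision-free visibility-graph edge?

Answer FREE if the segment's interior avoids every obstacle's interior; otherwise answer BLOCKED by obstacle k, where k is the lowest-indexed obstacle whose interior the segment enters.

BLOCKED by obstacle 2

Obstacle 1 [(13,2) (19,0) (21,11) (17,10)]:
  edge (13,2)–(19,0): clear
  edge (19,0)–(21,11): clear
  edge (21,11)–(17,10): clear
  edge (17,10)–(13,2): clear
  midpoint (11/2,13/2) outside
  → clear
Obstacle 2 [(0,0) (2,1) (11,11) (0,10)]:
  edge (0,0)–(2,1): clear
  edge (2,1)–(11,11): crosses AB
  edge (11,11)–(0,10): crosses AB
  edge (0,10)–(0,0): clear
  → BLOCKED
Obstacle 3 [(13,14) (24,15) (15,23)]:
  edge (13,14)–(24,15): clear
  edge (24,15)–(15,23): clear
  edge (15,23)–(13,14): clear
  midpoint (11/2,13/2) outside
  → clear
Obstacle 4 [(1,16) (10,15) (11,23)]:
  edge (1,16)–(10,15): clear
  edge (10,15)–(11,23): clear
  edge (11,23)–(1,16): clear
  midpoint (11/2,13/2) outside
  → clear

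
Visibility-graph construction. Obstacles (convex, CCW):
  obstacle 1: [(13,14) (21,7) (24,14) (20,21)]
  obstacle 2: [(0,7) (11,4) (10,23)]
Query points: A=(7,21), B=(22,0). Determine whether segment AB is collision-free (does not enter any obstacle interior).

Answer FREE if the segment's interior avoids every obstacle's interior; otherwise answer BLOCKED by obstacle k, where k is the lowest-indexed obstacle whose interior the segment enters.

BLOCKED by obstacle 2

Obstacle 1 [(13,14) (21,7) (24,14) (20,21)]:
  edge (13,14)–(21,7): clear
  edge (21,7)–(24,14): clear
  edge (24,14)–(20,21): clear
  edge (20,21)–(13,14): clear
  midpoint (29/2,21/2) outside
  → clear
Obstacle 2 [(0,7) (11,4) (10,23)]:
  edge (0,7)–(11,4): clear
  edge (11,4)–(10,23): crosses AB
  edge (10,23)–(0,7): crosses AB
  → BLOCKED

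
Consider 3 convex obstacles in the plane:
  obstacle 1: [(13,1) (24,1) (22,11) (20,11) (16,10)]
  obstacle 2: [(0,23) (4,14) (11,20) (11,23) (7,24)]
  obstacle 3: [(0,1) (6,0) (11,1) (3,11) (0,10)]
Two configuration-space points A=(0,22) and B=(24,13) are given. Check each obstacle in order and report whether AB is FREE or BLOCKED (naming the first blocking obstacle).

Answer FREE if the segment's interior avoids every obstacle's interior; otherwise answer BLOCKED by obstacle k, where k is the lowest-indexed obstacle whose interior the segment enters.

BLOCKED by obstacle 2

Obstacle 1 [(13,1) (24,1) (22,11) (20,11) (16,10)]:
  edge (13,1)–(24,1): clear
  edge (24,1)–(22,11): clear
  edge (22,11)–(20,11): clear
  edge (20,11)–(16,10): clear
  edge (16,10)–(13,1): clear
  midpoint (12,35/2) outside
  → clear
Obstacle 2 [(0,23) (4,14) (11,20) (11,23) (7,24)]:
  edge (0,23)–(4,14): crosses AB
  edge (4,14)–(11,20): crosses AB
  edge (11,20)–(11,23): clear
  edge (11,23)–(7,24): clear
  edge (7,24)–(0,23): clear
  → BLOCKED
Obstacle 3 [(0,1) (6,0) (11,1) (3,11) (0,10)]:
  edge (0,1)–(6,0): clear
  edge (6,0)–(11,1): clear
  edge (11,1)–(3,11): clear
  edge (3,11)–(0,10): clear
  edge (0,10)–(0,1): clear
  midpoint (12,35/2) outside
  → clear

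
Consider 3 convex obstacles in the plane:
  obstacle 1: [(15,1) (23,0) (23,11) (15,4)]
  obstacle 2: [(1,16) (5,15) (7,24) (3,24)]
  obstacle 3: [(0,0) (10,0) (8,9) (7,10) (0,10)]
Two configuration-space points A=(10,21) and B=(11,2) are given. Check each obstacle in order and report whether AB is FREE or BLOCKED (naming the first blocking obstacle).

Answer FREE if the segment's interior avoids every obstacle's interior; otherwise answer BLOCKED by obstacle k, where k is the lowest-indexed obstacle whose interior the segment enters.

FREE

Obstacle 1 [(15,1) (23,0) (23,11) (15,4)]:
  edge (15,1)–(23,0): clear
  edge (23,0)–(23,11): clear
  edge (23,11)–(15,4): clear
  edge (15,4)–(15,1): clear
  midpoint (21/2,23/2) outside
  → clear
Obstacle 2 [(1,16) (5,15) (7,24) (3,24)]:
  edge (1,16)–(5,15): clear
  edge (5,15)–(7,24): clear
  edge (7,24)–(3,24): clear
  edge (3,24)–(1,16): clear
  midpoint (21/2,23/2) outside
  → clear
Obstacle 3 [(0,0) (10,0) (8,9) (7,10) (0,10)]:
  edge (0,0)–(10,0): clear
  edge (10,0)–(8,9): clear
  edge (8,9)–(7,10): clear
  edge (7,10)–(0,10): clear
  edge (0,10)–(0,0): clear
  midpoint (21/2,23/2) outside
  → clear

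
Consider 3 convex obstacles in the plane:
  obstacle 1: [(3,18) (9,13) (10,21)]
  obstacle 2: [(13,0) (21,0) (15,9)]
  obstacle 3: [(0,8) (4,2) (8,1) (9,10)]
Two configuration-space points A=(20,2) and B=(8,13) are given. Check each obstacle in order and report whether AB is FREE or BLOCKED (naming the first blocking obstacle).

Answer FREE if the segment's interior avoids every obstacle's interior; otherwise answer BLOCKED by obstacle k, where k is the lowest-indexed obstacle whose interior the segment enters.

Obstacle 1 [(3,18) (9,13) (10,21)]:
  edge (3,18)–(9,13): clear
  edge (9,13)–(10,21): clear
  edge (10,21)–(3,18): clear
  midpoint (14,15/2) outside
  → clear
Obstacle 2 [(13,0) (21,0) (15,9)]:
  edge (13,0)–(21,0): clear
  edge (21,0)–(15,9): crosses AB
  edge (15,9)–(13,0): crosses AB
  → BLOCKED
Obstacle 3 [(0,8) (4,2) (8,1) (9,10)]:
  edge (0,8)–(4,2): clear
  edge (4,2)–(8,1): clear
  edge (8,1)–(9,10): clear
  edge (9,10)–(0,8): clear
  midpoint (14,15/2) outside
  → clear

BLOCKED by obstacle 2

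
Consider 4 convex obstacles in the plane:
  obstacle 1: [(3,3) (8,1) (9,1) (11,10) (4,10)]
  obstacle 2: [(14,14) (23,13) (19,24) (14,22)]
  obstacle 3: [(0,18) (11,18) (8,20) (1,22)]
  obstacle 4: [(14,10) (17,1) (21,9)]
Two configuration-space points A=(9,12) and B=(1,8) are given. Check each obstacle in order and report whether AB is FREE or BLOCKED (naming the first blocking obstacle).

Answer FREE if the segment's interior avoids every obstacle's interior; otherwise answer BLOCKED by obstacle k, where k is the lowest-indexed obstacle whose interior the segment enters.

BLOCKED by obstacle 1

Obstacle 1 [(3,3) (8,1) (9,1) (11,10) (4,10)]:
  edge (3,3)–(8,1): clear
  edge (8,1)–(9,1): clear
  edge (9,1)–(11,10): clear
  edge (11,10)–(4,10): crosses AB
  edge (4,10)–(3,3): crosses AB
  → BLOCKED
Obstacle 2 [(14,14) (23,13) (19,24) (14,22)]:
  edge (14,14)–(23,13): clear
  edge (23,13)–(19,24): clear
  edge (19,24)–(14,22): clear
  edge (14,22)–(14,14): clear
  midpoint (5,10) outside
  → clear
Obstacle 3 [(0,18) (11,18) (8,20) (1,22)]:
  edge (0,18)–(11,18): clear
  edge (11,18)–(8,20): clear
  edge (8,20)–(1,22): clear
  edge (1,22)–(0,18): clear
  midpoint (5,10) outside
  → clear
Obstacle 4 [(14,10) (17,1) (21,9)]:
  edge (14,10)–(17,1): clear
  edge (17,1)–(21,9): clear
  edge (21,9)–(14,10): clear
  midpoint (5,10) outside
  → clear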